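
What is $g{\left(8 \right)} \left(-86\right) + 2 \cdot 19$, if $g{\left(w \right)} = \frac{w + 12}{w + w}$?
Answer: $- \frac{139}{2} \approx -69.5$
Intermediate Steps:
$g{\left(w \right)} = \frac{12 + w}{2 w}$
$g{\left(8 \right)} \left(-86\right) + 2 \cdot 19 = \frac{12 + 8}{2 \cdot 8} \left(-86\right) + 2 \cdot 19 = \frac{1}{2} \cdot \frac{1}{8} \cdot 20 \left(-86\right) + 38 = \frac{5}{4} \left(-86\right) + 38 = - \frac{215}{2} + 38 = - \frac{139}{2}$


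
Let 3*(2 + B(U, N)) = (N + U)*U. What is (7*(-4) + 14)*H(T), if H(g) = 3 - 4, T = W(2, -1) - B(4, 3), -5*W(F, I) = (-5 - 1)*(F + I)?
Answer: 14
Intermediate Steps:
W(F, I) = 6*F/5 + 6*I/5 (W(F, I) = -(-5 - 1)*(F + I)/5 = -(-6)*(F + I)/5 = -(-6*F - 6*I)/5 = 6*F/5 + 6*I/5)
B(U, N) = -2 + U*(N + U)/3 (B(U, N) = -2 + ((N + U)*U)/3 = -2 + (U*(N + U))/3 = -2 + U*(N + U)/3)
T = -92/15 (T = ((6/5)*2 + (6/5)*(-1)) - (-2 + (⅓)*4² + (⅓)*3*4) = (12/5 - 6/5) - (-2 + (⅓)*16 + 4) = 6/5 - (-2 + 16/3 + 4) = 6/5 - 1*22/3 = 6/5 - 22/3 = -92/15 ≈ -6.1333)
H(g) = -1
(7*(-4) + 14)*H(T) = (7*(-4) + 14)*(-1) = (-28 + 14)*(-1) = -14*(-1) = 14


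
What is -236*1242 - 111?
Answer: -293223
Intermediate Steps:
-236*1242 - 111 = -293112 - 111 = -293223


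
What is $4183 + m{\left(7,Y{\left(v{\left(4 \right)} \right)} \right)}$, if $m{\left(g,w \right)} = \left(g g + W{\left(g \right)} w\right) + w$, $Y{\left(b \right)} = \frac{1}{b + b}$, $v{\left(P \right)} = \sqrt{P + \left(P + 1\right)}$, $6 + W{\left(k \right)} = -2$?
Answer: $\frac{25385}{6} \approx 4230.8$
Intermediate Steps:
$W{\left(k \right)} = -8$ ($W{\left(k \right)} = -6 - 2 = -8$)
$v{\left(P \right)} = \sqrt{1 + 2 P}$ ($v{\left(P \right)} = \sqrt{P + \left(1 + P\right)} = \sqrt{1 + 2 P}$)
$Y{\left(b \right)} = \frac{1}{2 b}$
$m{\left(g,w \right)} = g^{2} - 7 w$ ($m{\left(g,w \right)} = \left(g g - 8 w\right) + w = \left(g^{2} - 8 w\right) + w = g^{2} - 7 w$)
$4183 + m{\left(7,Y{\left(v{\left(4 \right)} \right)} \right)} = 4183 + \left(7^{2} - 7 \frac{1}{2 \sqrt{1 + 2 \cdot 4}}\right) = 4183 + \left(49 - 7 \frac{1}{2 \sqrt{1 + 8}}\right) = 4183 + \left(49 - 7 \frac{1}{2 \sqrt{9}}\right) = 4183 + \left(49 - 7 \frac{1}{2 \cdot 3}\right) = 4183 + \left(49 - 7 \cdot \frac{1}{2} \cdot \frac{1}{3}\right) = 4183 + \left(49 - \frac{7}{6}\right) = 4183 + \frac{287}{6} = \frac{25385}{6}$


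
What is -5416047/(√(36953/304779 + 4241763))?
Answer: -5416047*√394018389439415070/1292800322330 ≈ -2629.7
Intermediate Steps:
-5416047/(√(36953/304779 + 4241763)) = -5416047/(√(1292800322330/304779)) = -5416047/(√394018389439415070/304779) = -5416047*√394018389439415070/1292800322330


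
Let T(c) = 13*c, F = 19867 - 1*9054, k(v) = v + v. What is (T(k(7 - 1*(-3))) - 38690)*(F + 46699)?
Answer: -2210186160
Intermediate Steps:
k(v) = 2*v
F = 10813 (F = 19867 - 9054 = 10813)
(T(k(7 - 1*(-3))) - 38690)*(F + 46699) = (13*(2*(7 - 1*(-3))) - 38690)*(10813 + 46699) = (13*(2*(7 + 3)) - 38690)*57512 = (13*(2*10) - 38690)*57512 = (13*20 - 38690)*57512 = (260 - 38690)*57512 = -38430*57512 = -2210186160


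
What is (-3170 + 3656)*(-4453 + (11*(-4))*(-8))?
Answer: -1993086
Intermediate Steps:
(-3170 + 3656)*(-4453 + (11*(-4))*(-8)) = 486*(-4453 - 44*(-8)) = 486*(-4453 + 352) = 486*(-4101) = -1993086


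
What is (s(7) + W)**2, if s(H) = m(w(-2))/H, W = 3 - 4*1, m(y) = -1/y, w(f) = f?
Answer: 169/196 ≈ 0.86224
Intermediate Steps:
W = -1 (W = 3 - 4 = -1)
s(H) = 1/(2*H) (s(H) = (-1/(-2))/H = (-1*(-1/2))/H = 1/(2*H))
(s(7) + W)**2 = ((1/2)/7 - 1)**2 = ((1/2)*(1/7) - 1)**2 = (1/14 - 1)**2 = (-13/14)**2 = 169/196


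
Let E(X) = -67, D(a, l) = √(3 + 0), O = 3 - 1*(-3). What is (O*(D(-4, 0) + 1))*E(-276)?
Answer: -402 - 402*√3 ≈ -1098.3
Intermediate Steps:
O = 6 (O = 3 + 3 = 6)
D(a, l) = √3
(O*(D(-4, 0) + 1))*E(-276) = (6*(√3 + 1))*(-67) = (6*(1 + √3))*(-67) = (6 + 6*√3)*(-67) = -402 - 402*√3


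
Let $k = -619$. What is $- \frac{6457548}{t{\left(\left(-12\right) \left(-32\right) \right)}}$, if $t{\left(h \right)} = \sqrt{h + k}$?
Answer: $\frac{6457548 i \sqrt{235}}{235} \approx 4.2124 \cdot 10^{5} i$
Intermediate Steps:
$t{\left(h \right)} = \sqrt{-619 + h}$ ($t{\left(h \right)} = \sqrt{h - 619} = \sqrt{-619 + h}$)
$- \frac{6457548}{t{\left(\left(-12\right) \left(-32\right) \right)}} = - \frac{6457548}{\sqrt{-619 - -384}} = - \frac{6457548}{\sqrt{-619 + 384}} = - \frac{6457548}{\sqrt{-235}} = - \frac{6457548}{i \sqrt{235}} = - 6457548 \left(- \frac{i \sqrt{235}}{235}\right) = \frac{6457548 i \sqrt{235}}{235}$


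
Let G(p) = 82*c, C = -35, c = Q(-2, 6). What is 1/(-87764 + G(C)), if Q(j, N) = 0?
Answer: -1/87764 ≈ -1.1394e-5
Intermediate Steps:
c = 0
G(p) = 0 (G(p) = 82*0 = 0)
1/(-87764 + G(C)) = 1/(-87764 + 0) = 1/(-87764) = -1/87764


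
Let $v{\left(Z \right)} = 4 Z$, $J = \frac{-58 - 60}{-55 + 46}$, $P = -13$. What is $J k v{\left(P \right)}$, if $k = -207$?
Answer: $141128$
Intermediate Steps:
$J = \frac{118}{9}$ ($J = - \frac{118}{-9} = \left(-118\right) \left(- \frac{1}{9}\right) = \frac{118}{9} \approx 13.111$)
$J k v{\left(P \right)} = \frac{118}{9} \left(-207\right) 4 \left(-13\right) = \left(-2714\right) \left(-52\right) = 141128$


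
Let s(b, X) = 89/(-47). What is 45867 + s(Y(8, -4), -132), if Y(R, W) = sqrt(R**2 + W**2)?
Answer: 2155660/47 ≈ 45865.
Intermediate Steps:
s(b, X) = -89/47 (s(b, X) = 89*(-1/47) = -89/47)
45867 + s(Y(8, -4), -132) = 45867 - 89/47 = 2155660/47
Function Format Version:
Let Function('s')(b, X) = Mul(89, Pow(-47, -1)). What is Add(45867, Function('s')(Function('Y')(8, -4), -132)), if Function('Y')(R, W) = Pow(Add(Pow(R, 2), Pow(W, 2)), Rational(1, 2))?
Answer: Rational(2155660, 47) ≈ 45865.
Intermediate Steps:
Function('s')(b, X) = Rational(-89, 47) (Function('s')(b, X) = Mul(89, Rational(-1, 47)) = Rational(-89, 47))
Add(45867, Function('s')(Function('Y')(8, -4), -132)) = Add(45867, Rational(-89, 47)) = Rational(2155660, 47)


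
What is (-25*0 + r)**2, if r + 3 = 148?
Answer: 21025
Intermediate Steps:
r = 145 (r = -3 + 148 = 145)
(-25*0 + r)**2 = (-25*0 + 145)**2 = (0 + 145)**2 = 145**2 = 21025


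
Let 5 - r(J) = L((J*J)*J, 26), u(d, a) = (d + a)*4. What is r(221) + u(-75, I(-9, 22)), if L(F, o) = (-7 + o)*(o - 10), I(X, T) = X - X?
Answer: -599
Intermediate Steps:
I(X, T) = 0
u(d, a) = 4*a + 4*d (u(d, a) = (a + d)*4 = 4*a + 4*d)
L(F, o) = (-10 + o)*(-7 + o) (L(F, o) = (-7 + o)*(-10 + o) = (-10 + o)*(-7 + o))
r(J) = -299 (r(J) = 5 - (70 + 26**2 - 17*26) = 5 - (70 + 676 - 442) = 5 - 1*304 = 5 - 304 = -299)
r(221) + u(-75, I(-9, 22)) = -299 + (4*0 + 4*(-75)) = -299 + (0 - 300) = -299 - 300 = -599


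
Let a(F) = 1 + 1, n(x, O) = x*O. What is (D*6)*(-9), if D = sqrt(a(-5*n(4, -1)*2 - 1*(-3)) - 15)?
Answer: -54*I*sqrt(13) ≈ -194.7*I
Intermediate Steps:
n(x, O) = O*x
a(F) = 2
D = I*sqrt(13) (D = sqrt(2 - 15) = sqrt(-13) = I*sqrt(13) ≈ 3.6056*I)
(D*6)*(-9) = ((I*sqrt(13))*6)*(-9) = (6*I*sqrt(13))*(-9) = -54*I*sqrt(13)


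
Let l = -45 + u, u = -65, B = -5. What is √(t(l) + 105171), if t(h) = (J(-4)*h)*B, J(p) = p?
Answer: 11*√851 ≈ 320.89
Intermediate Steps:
l = -110 (l = -45 - 65 = -110)
t(h) = 20*h (t(h) = -4*h*(-5) = 20*h)
√(t(l) + 105171) = √(20*(-110) + 105171) = √(-2200 + 105171) = √102971 = 11*√851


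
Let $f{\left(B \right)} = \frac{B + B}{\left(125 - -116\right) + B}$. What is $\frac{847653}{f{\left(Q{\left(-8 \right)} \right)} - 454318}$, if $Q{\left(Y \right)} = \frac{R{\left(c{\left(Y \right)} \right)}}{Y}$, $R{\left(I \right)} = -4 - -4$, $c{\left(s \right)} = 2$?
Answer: $- \frac{847653}{454318} \approx -1.8658$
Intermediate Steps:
$R{\left(I \right)} = 0$ ($R{\left(I \right)} = -4 + 4 = 0$)
$Q{\left(Y \right)} = 0$ ($Q{\left(Y \right)} = \frac{0}{Y} = 0$)
$f{\left(B \right)} = \frac{2 B}{241 + B}$ ($f{\left(B \right)} = \frac{2 B}{\left(125 + 116\right) + B} = \frac{2 B}{241 + B}$)
$\frac{847653}{f{\left(Q{\left(-8 \right)} \right)} - 454318} = \frac{847653}{2 \cdot 0 \frac{1}{241 + 0} - 454318} = \frac{847653}{2 \cdot 0 \cdot \frac{1}{241} - 454318} = \frac{847653}{0 - 454318} = \frac{847653}{-454318} = 847653 \left(- \frac{1}{454318}\right) = - \frac{847653}{454318}$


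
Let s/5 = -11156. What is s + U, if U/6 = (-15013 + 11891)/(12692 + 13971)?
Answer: -212468696/3809 ≈ -55781.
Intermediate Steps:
s = -55780 (s = 5*(-11156) = -55780)
U = -2676/3809 (U = 6*((-15013 + 11891)/(12692 + 13971)) = 6*(-3122/26663) = 6*(-3122*1/26663) = 6*(-446/3809) = -2676/3809 ≈ -0.70255)
s + U = -55780 - 2676/3809 = -212468696/3809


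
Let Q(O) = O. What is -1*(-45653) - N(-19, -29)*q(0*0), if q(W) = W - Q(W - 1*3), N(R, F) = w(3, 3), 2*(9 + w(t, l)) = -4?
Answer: 45686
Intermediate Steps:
w(t, l) = -11 (w(t, l) = -9 + (½)*(-4) = -9 - 2 = -11)
N(R, F) = -11
q(W) = 3 (q(W) = W - (W - 1*3) = W - (W - 3) = W - (-3 + W) = W + (3 - W) = 3)
-1*(-45653) - N(-19, -29)*q(0*0) = -1*(-45653) - (-11)*3 = 45653 - 1*(-33) = 45653 + 33 = 45686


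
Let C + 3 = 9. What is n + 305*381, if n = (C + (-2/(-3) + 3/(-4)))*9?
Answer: 465033/4 ≈ 1.1626e+5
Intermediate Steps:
C = 6 (C = -3 + 9 = 6)
n = 213/4 (n = (6 + (-2/(-3) + 3/(-4)))*9 = (6 + (-2*(-⅓) + 3*(-¼)))*9 = (6 + (⅔ - ¾))*9 = (6 - 1/12)*9 = (71/12)*9 = 213/4 ≈ 53.250)
n + 305*381 = 213/4 + 305*381 = 213/4 + 116205 = 465033/4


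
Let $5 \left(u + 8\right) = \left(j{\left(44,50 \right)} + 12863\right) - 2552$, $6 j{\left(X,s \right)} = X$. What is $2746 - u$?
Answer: $\frac{2071}{3} \approx 690.33$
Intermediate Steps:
$j{\left(X,s \right)} = \frac{X}{6}$
$u = \frac{6167}{3}$ ($u = -8 + \frac{\left(\frac{1}{6} \cdot 44 + 12863\right) - 2552}{5} = -8 + \frac{\left(\frac{22}{3} + 12863\right) - 2552}{5} = -8 + \frac{\frac{38611}{3} - 2552}{5} = -8 + \frac{1}{5} \cdot \frac{30955}{3} = -8 + \frac{6191}{3} = \frac{6167}{3} \approx 2055.7$)
$2746 - u = 2746 - \frac{6167}{3} = \frac{2071}{3}$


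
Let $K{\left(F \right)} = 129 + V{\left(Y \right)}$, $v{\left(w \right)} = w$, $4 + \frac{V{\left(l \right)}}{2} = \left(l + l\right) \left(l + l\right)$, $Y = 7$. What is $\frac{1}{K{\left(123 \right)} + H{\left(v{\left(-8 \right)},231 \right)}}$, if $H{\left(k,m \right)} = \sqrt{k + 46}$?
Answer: $\frac{27}{13849} - \frac{\sqrt{38}}{263131} \approx 0.0019262$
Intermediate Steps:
$V{\left(l \right)} = -8 + 8 l^{2}$ ($V{\left(l \right)} = -8 + 2 \left(l + l\right) \left(l + l\right) = -8 + 2 \cdot 2 l 2 l = -8 + 2 \cdot 4 l^{2} = -8 + 8 l^{2}$)
$H{\left(k,m \right)} = \sqrt{46 + k}$
$K{\left(F \right)} = 513$ ($K{\left(F \right)} = 129 - \left(8 - 8 \cdot 7^{2}\right) = 129 + \left(-8 + 8 \cdot 49\right) = 129 + \left(-8 + 392\right) = 129 + 384 = 513$)
$\frac{1}{K{\left(123 \right)} + H{\left(v{\left(-8 \right)},231 \right)}} = \frac{1}{513 + \sqrt{46 - 8}} = \frac{1}{513 + \sqrt{38}}$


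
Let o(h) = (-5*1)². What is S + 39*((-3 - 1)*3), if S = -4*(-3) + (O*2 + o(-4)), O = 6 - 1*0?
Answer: -419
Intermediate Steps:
O = 6 (O = 6 + 0 = 6)
o(h) = 25 (o(h) = (-5)² = 25)
S = 49 (S = -4*(-3) + (6*2 + 25) = 12 + (12 + 25) = 12 + 37 = 49)
S + 39*((-3 - 1)*3) = 49 + 39*((-3 - 1)*3) = 49 + 39*(-4*3) = 49 + 39*(-12) = 49 - 468 = -419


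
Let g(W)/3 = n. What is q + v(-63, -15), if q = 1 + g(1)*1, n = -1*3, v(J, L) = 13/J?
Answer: -517/63 ≈ -8.2063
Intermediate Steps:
n = -3
g(W) = -9 (g(W) = 3*(-3) = -9)
q = -8 (q = 1 - 9*1 = 1 - 9 = -8)
q + v(-63, -15) = -8 + 13/(-63) = -8 + 13*(-1/63) = -8 - 13/63 = -517/63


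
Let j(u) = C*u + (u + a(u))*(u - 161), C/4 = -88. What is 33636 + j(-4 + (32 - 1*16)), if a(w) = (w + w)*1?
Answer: 24048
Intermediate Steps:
a(w) = 2*w (a(w) = (2*w)*1 = 2*w)
C = -352 (C = 4*(-88) = -352)
j(u) = -352*u + 3*u*(-161 + u) (j(u) = -352*u + (u + 2*u)*(u - 161) = -352*u + (3*u)*(-161 + u) = -352*u + 3*u*(-161 + u))
33636 + j(-4 + (32 - 1*16)) = 33636 + (-4 + (32 - 1*16))*(-835 + 3*(-4 + (32 - 1*16))) = 33636 + (-4 + (32 - 16))*(-835 + 3*(-4 + (32 - 16))) = 33636 + (-4 + 16)*(-835 + 3*(-4 + 16)) = 33636 + 12*(-835 + 3*12) = 33636 + 12*(-835 + 36) = 33636 + 12*(-799) = 33636 - 9588 = 24048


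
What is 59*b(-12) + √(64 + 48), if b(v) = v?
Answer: -708 + 4*√7 ≈ -697.42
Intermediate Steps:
59*b(-12) + √(64 + 48) = 59*(-12) + √(64 + 48) = -708 + √112 = -708 + 4*√7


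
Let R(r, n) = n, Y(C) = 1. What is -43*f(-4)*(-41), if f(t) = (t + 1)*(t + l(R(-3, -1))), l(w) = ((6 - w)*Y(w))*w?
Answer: 58179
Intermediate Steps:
l(w) = w*(6 - w) (l(w) = ((6 - w)*1)*w = (6 - w)*w = w*(6 - w))
f(t) = (1 + t)*(-7 + t) (f(t) = (t + 1)*(t - (6 - 1*(-1))) = (1 + t)*(t - (6 + 1)) = (1 + t)*(t - 1*7) = (1 + t)*(t - 7) = (1 + t)*(-7 + t))
-43*f(-4)*(-41) = -43*(-7 + (-4)**2 - 6*(-4))*(-41) = -43*(-7 + 16 + 24)*(-41) = -43*33*(-41) = -1419*(-41) = 58179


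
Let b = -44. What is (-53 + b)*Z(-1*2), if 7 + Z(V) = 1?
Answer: 582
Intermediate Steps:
Z(V) = -6 (Z(V) = -7 + 1 = -6)
(-53 + b)*Z(-1*2) = (-53 - 44)*(-6) = -97*(-6) = 582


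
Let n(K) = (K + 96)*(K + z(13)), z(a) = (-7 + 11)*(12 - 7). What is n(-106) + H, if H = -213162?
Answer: -212302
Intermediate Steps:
z(a) = 20 (z(a) = 4*5 = 20)
n(K) = (20 + K)*(96 + K) (n(K) = (K + 96)*(K + 20) = (96 + K)*(20 + K) = (20 + K)*(96 + K))
n(-106) + H = (1920 + (-106)**2 + 116*(-106)) - 213162 = (1920 + 11236 - 12296) - 213162 = 860 - 213162 = -212302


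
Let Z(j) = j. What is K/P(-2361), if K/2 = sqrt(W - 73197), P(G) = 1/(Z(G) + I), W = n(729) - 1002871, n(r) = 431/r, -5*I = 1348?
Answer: -26306*I*sqrt(784453141)/135 ≈ -5.4576e+6*I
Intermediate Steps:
I = -1348/5 (I = -1/5*1348 = -1348/5 ≈ -269.60)
W = -731092528/729 (W = 431/729 - 1002871 = -731092528/729 ≈ -1.0029e+6)
P(G) = 1/(-1348/5 + G) (P(G) = 1/(G - 1348/5) = 1/(-1348/5 + G))
K = 2*I*sqrt(784453141)/27 (K = 2*sqrt(-731092528/729 - 73197) = 2*sqrt(-784453141/729) = 2*(I*sqrt(784453141)/27) = 2*I*sqrt(784453141)/27 ≈ 2074.7*I)
K/P(-2361) = (2*I*sqrt(784453141)/27)/((5/(-1348 + 5*(-2361)))) = (2*I*sqrt(784453141)/27)/((5/(-1348 - 11805))) = (2*I*sqrt(784453141)/27)/((5/(-13153))) = (2*I*sqrt(784453141)/27)/((5*(-1/13153))) = (2*I*sqrt(784453141)/27)/(-5/13153) = (2*I*sqrt(784453141)/27)*(-13153/5) = -26306*I*sqrt(784453141)/135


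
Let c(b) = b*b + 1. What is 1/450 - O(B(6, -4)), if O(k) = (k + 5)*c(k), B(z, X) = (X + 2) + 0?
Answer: -6749/450 ≈ -14.998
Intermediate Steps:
B(z, X) = 2 + X (B(z, X) = (2 + X) + 0 = 2 + X)
c(b) = 1 + b² (c(b) = b² + 1 = 1 + b²)
O(k) = (1 + k²)*(5 + k) (O(k) = (k + 5)*(1 + k²) = (5 + k)*(1 + k²) = (1 + k²)*(5 + k))
1/450 - O(B(6, -4)) = 1/450 - (1 + (2 - 4)²)*(5 + (2 - 4)) = 1/450 - (1 + (-2)²)*(5 - 2) = 1/450 - (1 + 4)*3 = 1/450 - 5*3 = 1/450 - 1*15 = 1/450 - 15 = -6749/450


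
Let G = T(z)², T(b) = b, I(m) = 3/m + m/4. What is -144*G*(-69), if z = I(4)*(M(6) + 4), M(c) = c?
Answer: 3042900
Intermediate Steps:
I(m) = 3/m + m/4 (I(m) = 3/m + m*(¼) = 3/m + m/4)
z = 35/2 (z = (3/4 + (¼)*4)*(6 + 4) = (3*(¼) + 1)*10 = (¾ + 1)*10 = (7/4)*10 = 35/2 ≈ 17.500)
G = 1225/4 (G = (35/2)² = 1225/4 ≈ 306.25)
-144*G*(-69) = -144*1225/4*(-69) = -44100*(-69) = 3042900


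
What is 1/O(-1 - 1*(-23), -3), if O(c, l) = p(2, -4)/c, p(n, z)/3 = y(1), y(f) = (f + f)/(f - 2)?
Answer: -11/3 ≈ -3.6667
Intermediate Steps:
y(f) = 2*f/(-2 + f) (y(f) = (2*f)/(-2 + f) = 2*f/(-2 + f))
p(n, z) = -6 (p(n, z) = 3*(2*1/(-2 + 1)) = 3*(2*1/(-1)) = 3*(2*1*(-1)) = 3*(-2) = -6)
O(c, l) = -6/c
1/O(-1 - 1*(-23), -3) = 1/(-6/(-1 - 1*(-23))) = 1/(-6/(-1 + 23)) = 1/(-6/22) = 1/(-6*1/22) = 1/(-3/11) = -11/3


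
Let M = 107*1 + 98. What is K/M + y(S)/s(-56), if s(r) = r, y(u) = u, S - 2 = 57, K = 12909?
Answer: 710809/11480 ≈ 61.917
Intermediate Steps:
M = 205 (M = 107 + 98 = 205)
S = 59 (S = 2 + 57 = 59)
K/M + y(S)/s(-56) = 12909/205 + 59/(-56) = 12909*(1/205) + 59*(-1/56) = 12909/205 - 59/56 = 710809/11480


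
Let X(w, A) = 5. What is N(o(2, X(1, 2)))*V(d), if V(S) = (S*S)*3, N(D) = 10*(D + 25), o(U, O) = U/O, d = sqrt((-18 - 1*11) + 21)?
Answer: -6096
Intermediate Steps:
d = 2*I*sqrt(2) (d = sqrt((-18 - 11) + 21) = sqrt(-29 + 21) = sqrt(-8) = 2*I*sqrt(2) ≈ 2.8284*I)
N(D) = 250 + 10*D (N(D) = 10*(25 + D) = 250 + 10*D)
V(S) = 3*S**2 (V(S) = S**2*3 = 3*S**2)
N(o(2, X(1, 2)))*V(d) = (250 + 10*(2/5))*(3*(2*I*sqrt(2))**2) = (250 + 10*(2*(1/5)))*(3*(-8)) = (250 + 10*(2/5))*(-24) = (250 + 4)*(-24) = 254*(-24) = -6096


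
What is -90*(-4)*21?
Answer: 7560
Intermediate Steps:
-90*(-4)*21 = -30*(-12)*21 = 360*21 = 7560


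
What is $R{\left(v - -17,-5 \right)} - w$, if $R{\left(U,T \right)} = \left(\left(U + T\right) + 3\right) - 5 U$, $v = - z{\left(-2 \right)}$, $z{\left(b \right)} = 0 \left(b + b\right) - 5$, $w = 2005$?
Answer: $-2095$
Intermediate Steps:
$z{\left(b \right)} = -5$ ($z{\left(b \right)} = 0 \cdot 2 b - 5 = 0 - 5 = -5$)
$v = 5$ ($v = \left(-1\right) \left(-5\right) = 5$)
$R{\left(U,T \right)} = 3 + T - 4 U$ ($R{\left(U,T \right)} = \left(\left(T + U\right) + 3\right) - 5 U = \left(3 + T + U\right) - 5 U = 3 + T - 4 U$)
$R{\left(v - -17,-5 \right)} - w = \left(3 - 5 - 4 \left(5 - -17\right)\right) - 2005 = \left(3 - 5 - 4 \left(5 + 17\right)\right) - 2005 = \left(3 - 5 - 88\right) - 2005 = -90 - 2005 = -2095$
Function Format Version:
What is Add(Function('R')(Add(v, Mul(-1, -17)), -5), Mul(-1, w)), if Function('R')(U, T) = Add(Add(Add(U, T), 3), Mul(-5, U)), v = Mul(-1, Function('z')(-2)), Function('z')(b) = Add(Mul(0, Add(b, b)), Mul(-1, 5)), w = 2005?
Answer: -2095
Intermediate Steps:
Function('z')(b) = -5 (Function('z')(b) = Add(Mul(0, Mul(2, b)), -5) = Add(0, -5) = -5)
v = 5 (v = Mul(-1, -5) = 5)
Function('R')(U, T) = Add(3, T, Mul(-4, U)) (Function('R')(U, T) = Add(Add(Add(T, U), 3), Mul(-5, U)) = Add(Add(3, T, U), Mul(-5, U)) = Add(3, T, Mul(-4, U)))
Add(Function('R')(Add(v, Mul(-1, -17)), -5), Mul(-1, w)) = Add(Add(3, -5, Mul(-4, Add(5, Mul(-1, -17)))), Mul(-1, 2005)) = Add(Add(3, -5, Mul(-4, Add(5, 17))), -2005) = Add(Add(3, -5, Mul(-4, 22)), -2005) = Add(Add(3, -5, -88), -2005) = Add(-90, -2005) = -2095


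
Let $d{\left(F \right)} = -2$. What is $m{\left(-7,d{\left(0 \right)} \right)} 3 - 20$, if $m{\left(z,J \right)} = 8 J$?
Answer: $-68$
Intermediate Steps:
$m{\left(-7,d{\left(0 \right)} \right)} 3 - 20 = 8 \left(-2\right) 3 - 20 = \left(-16\right) 3 - 20 = -48 - 20 = -68$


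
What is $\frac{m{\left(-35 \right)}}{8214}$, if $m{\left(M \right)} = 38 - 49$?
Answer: $- \frac{11}{8214} \approx -0.0013392$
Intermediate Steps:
$m{\left(M \right)} = -11$
$\frac{m{\left(-35 \right)}}{8214} = - \frac{11}{8214}$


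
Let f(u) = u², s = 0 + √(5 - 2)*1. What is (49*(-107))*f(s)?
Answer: -15729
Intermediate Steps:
s = √3 (s = 0 + √3*1 = 0 + √3 = √3 ≈ 1.7320)
(49*(-107))*f(s) = (49*(-107))*(√3)² = -5243*3 = -15729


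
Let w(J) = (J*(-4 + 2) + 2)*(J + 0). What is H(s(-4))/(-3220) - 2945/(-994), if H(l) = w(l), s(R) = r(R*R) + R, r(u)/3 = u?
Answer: 473007/114310 ≈ 4.1379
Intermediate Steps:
r(u) = 3*u
w(J) = J*(2 - 2*J) (w(J) = (J*(-2) + 2)*J = (-2*J + 2)*J = (2 - 2*J)*J = J*(2 - 2*J))
s(R) = R + 3*R² (s(R) = 3*(R*R) + R = 3*R² + R = R + 3*R²)
H(l) = 2*l*(1 - l)
H(s(-4))/(-3220) - 2945/(-994) = (2*(-4*(1 + 3*(-4)))*(1 - (-4)*(1 + 3*(-4))))/(-3220) - 2945/(-994) = (2*(-4*(1 - 12))*(1 - (-4)*(1 - 12)))*(-1/3220) - 2945*(-1/994) = (2*(-4*(-11))*(1 - (-4)*(-11)))*(-1/3220) + 2945/994 = (2*44*(1 - 1*44))*(-1/3220) + 2945/994 = (2*44*(1 - 44))*(-1/3220) + 2945/994 = (2*44*(-43))*(-1/3220) + 2945/994 = -3784*(-1/3220) + 2945/994 = 946/805 + 2945/994 = 473007/114310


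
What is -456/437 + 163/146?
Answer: 245/3358 ≈ 0.072960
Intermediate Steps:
-456/437 + 163/146 = -456*1/437 + 163*(1/146) = -24/23 + 163/146 = 245/3358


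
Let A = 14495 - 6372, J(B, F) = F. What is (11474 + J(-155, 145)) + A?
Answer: 19742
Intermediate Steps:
A = 8123
(11474 + J(-155, 145)) + A = (11474 + 145) + 8123 = 11619 + 8123 = 19742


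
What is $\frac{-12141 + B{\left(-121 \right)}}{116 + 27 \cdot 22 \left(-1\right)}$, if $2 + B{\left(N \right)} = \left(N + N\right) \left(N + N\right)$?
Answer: $- \frac{46421}{478} \approx -97.115$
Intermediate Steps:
$B{\left(N \right)} = -2 + 4 N^{2}$ ($B{\left(N \right)} = -2 + \left(N + N\right) \left(N + N\right) = -2 + 2 N 2 N = -2 + 4 N^{2}$)
$\frac{-12141 + B{\left(-121 \right)}}{116 + 27 \cdot 22 \left(-1\right)} = \frac{-12141 - \left(2 - 4 \left(-121\right)^{2}\right)}{116 + 27 \cdot 22 \left(-1\right)} = \frac{-12141 + \left(-2 + 4 \cdot 14641\right)}{116 + 594 \left(-1\right)} = \frac{-12141 + \left(-2 + 58564\right)}{116 - 594} = \frac{-12141 + 58562}{-478} = 46421 \left(- \frac{1}{478}\right) = - \frac{46421}{478}$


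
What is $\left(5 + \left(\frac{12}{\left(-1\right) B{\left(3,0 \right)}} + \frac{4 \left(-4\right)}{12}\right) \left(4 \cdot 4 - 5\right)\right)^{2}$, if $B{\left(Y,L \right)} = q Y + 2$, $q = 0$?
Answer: $\frac{51529}{9} \approx 5725.4$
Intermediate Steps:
$B{\left(Y,L \right)} = 2$ ($B{\left(Y,L \right)} = 0 Y + 2 = 0 + 2 = 2$)
$\left(5 + \left(\frac{12}{\left(-1\right) B{\left(3,0 \right)}} + \frac{4 \left(-4\right)}{12}\right) \left(4 \cdot 4 - 5\right)\right)^{2} = \left(5 + \left(\frac{12}{\left(-1\right) 2} + \frac{4 \left(-4\right)}{12}\right) \left(4 \cdot 4 - 5\right)\right)^{2} = \left(5 + \left(\frac{12}{-2} - \frac{4}{3}\right) \left(16 - 5\right)\right)^{2} = \left(5 + \left(12 \left(- \frac{1}{2}\right) - \frac{4}{3}\right) 11\right)^{2} = \left(5 + \left(-6 - \frac{4}{3}\right) 11\right)^{2} = \left(5 - \frac{242}{3}\right)^{2} = \left(- \frac{227}{3}\right)^{2} = \frac{51529}{9}$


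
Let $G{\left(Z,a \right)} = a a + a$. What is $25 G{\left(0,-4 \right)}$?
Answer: $300$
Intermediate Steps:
$G{\left(Z,a \right)} = a + a^{2}$ ($G{\left(Z,a \right)} = a^{2} + a = a + a^{2}$)
$25 G{\left(0,-4 \right)} = 25 \left(- 4 \left(1 - 4\right)\right) = 25 \left(\left(-4\right) \left(-3\right)\right) = 25 \cdot 12 = 300$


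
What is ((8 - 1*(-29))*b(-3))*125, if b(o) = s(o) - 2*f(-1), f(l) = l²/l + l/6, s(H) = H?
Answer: -9250/3 ≈ -3083.3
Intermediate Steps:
f(l) = 7*l/6 (f(l) = l + l*(⅙) = l + l/6 = 7*l/6)
b(o) = 7/3 + o (b(o) = o - 7*(-1)/3 = o - 2*(-7/6) = o + 7/3 = 7/3 + o)
((8 - 1*(-29))*b(-3))*125 = ((8 - 1*(-29))*(7/3 - 3))*125 = ((8 + 29)*(-⅔))*125 = (37*(-⅔))*125 = -74/3*125 = -9250/3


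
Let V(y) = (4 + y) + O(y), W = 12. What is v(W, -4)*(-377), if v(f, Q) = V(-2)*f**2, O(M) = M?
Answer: 0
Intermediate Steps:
V(y) = 4 + 2*y (V(y) = (4 + y) + y = 4 + 2*y)
v(f, Q) = 0 (v(f, Q) = (4 + 2*(-2))*f**2 = (4 - 4)*f**2 = 0*f**2 = 0)
v(W, -4)*(-377) = 0*(-377) = 0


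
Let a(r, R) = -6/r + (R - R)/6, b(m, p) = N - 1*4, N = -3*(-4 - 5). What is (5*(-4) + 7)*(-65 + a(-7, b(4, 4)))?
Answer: 5837/7 ≈ 833.86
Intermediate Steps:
N = 27 (N = -3*(-9) = 27)
b(m, p) = 23 (b(m, p) = 27 - 1*4 = 27 - 4 = 23)
a(r, R) = -6/r (a(r, R) = -6/r + 0*(1/6) = -6/r + 0 = -6/r)
(5*(-4) + 7)*(-65 + a(-7, b(4, 4))) = (5*(-4) + 7)*(-65 - 6/(-7)) = (-20 + 7)*(-65 - 6*(-1/7)) = -13*(-65 + 6/7) = -13*(-449/7) = 5837/7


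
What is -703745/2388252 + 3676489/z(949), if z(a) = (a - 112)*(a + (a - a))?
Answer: 2740462801681/632339870292 ≈ 4.3338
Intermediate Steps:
z(a) = a*(-112 + a) (z(a) = (-112 + a)*(a + 0) = (-112 + a)*a = a*(-112 + a))
-703745/2388252 + 3676489/z(949) = -703745/2388252 + 3676489/((949*(-112 + 949))) = -703745*1/2388252 + 3676489/((949*837)) = -703745/2388252 + 3676489/794313 = 2740462801681/632339870292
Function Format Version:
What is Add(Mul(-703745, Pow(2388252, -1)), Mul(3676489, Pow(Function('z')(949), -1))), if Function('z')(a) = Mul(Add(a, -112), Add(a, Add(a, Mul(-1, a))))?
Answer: Rational(2740462801681, 632339870292) ≈ 4.3338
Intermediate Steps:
Function('z')(a) = Mul(a, Add(-112, a)) (Function('z')(a) = Mul(Add(-112, a), Add(a, 0)) = Mul(Add(-112, a), a) = Mul(a, Add(-112, a)))
Add(Mul(-703745, Pow(2388252, -1)), Mul(3676489, Pow(Function('z')(949), -1))) = Add(Mul(-703745, Pow(2388252, -1)), Mul(3676489, Pow(Mul(949, Add(-112, 949)), -1))) = Add(Mul(-703745, Rational(1, 2388252)), Mul(3676489, Pow(Mul(949, 837), -1))) = Add(Rational(-703745, 2388252), Mul(3676489, Pow(794313, -1))) = Add(Rational(-703745, 2388252), Mul(3676489, Rational(1, 794313))) = Add(Rational(-703745, 2388252), Rational(3676489, 794313)) = Rational(2740462801681, 632339870292)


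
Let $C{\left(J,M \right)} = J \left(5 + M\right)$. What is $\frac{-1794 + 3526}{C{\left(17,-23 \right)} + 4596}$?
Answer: $\frac{866}{2145} \approx 0.40373$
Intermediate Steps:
$\frac{-1794 + 3526}{C{\left(17,-23 \right)} + 4596} = \frac{-1794 + 3526}{17 \left(5 - 23\right) + 4596} = \frac{1732}{17 \left(-18\right) + 4596} = \frac{1732}{-306 + 4596} = \frac{1732}{4290} = 1732 \cdot \frac{1}{4290} = \frac{866}{2145}$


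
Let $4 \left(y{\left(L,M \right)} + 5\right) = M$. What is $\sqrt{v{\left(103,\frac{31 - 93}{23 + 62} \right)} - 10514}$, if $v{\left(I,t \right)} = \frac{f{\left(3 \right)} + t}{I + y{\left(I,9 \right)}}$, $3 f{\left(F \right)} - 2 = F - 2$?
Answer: $\frac{i \sqrt{12215027747830}}{34085} \approx 102.54 i$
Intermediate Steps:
$y{\left(L,M \right)} = -5 + \frac{M}{4}$
$f{\left(F \right)} = \frac{F}{3}$ ($f{\left(F \right)} = \frac{2}{3} + \frac{F - 2}{3} = \frac{2}{3} + \frac{-2 + F}{3} = \frac{2}{3} + \left(- \frac{2}{3} + \frac{F}{3}\right) = \frac{F}{3}$)
$v{\left(I,t \right)} = \frac{1 + t}{- \frac{11}{4} + I}$ ($v{\left(I,t \right)} = \frac{\frac{1}{3} \cdot 3 + t}{I + \left(-5 + \frac{1}{4} \cdot 9\right)} = \frac{1 + t}{I + \left(-5 + \frac{9}{4}\right)} = \frac{1 + t}{I - \frac{11}{4}} = \frac{1 + t}{- \frac{11}{4} + I}$)
$\sqrt{v{\left(103,\frac{31 - 93}{23 + 62} \right)} - 10514} = \sqrt{\frac{4 \left(1 + \frac{31 - 93}{23 + 62}\right)}{-11 + 4 \cdot 103} - 10514} = \sqrt{\frac{4 \left(1 - \frac{62}{85}\right)}{-11 + 412} - 10514} = \sqrt{\frac{4 \left(1 - \frac{62}{85}\right)}{401} - 10514} = \sqrt{4 \cdot \frac{1}{401} \left(1 - \frac{62}{85}\right) - 10514} = \sqrt{4 \cdot \frac{1}{401} \cdot \frac{23}{85} - 10514} = \sqrt{\frac{92}{34085} - 10514} = \sqrt{- \frac{358369598}{34085}} = \frac{i \sqrt{12215027747830}}{34085}$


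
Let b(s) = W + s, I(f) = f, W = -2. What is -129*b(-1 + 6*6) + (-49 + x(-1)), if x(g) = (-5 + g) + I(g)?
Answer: -4313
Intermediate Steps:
b(s) = -2 + s
x(g) = -5 + 2*g (x(g) = (-5 + g) + g = -5 + 2*g)
-129*b(-1 + 6*6) + (-49 + x(-1)) = -129*(-2 + (-1 + 6*6)) + (-49 + (-5 + 2*(-1))) = -129*(-2 + (-1 + 36)) + (-49 + (-5 - 2)) = -129*(-2 + 35) + (-49 - 7) = -129*33 - 56 = -4257 - 56 = -4313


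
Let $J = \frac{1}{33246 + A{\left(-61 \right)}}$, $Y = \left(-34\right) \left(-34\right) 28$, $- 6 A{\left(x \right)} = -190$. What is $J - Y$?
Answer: $- \frac{3231394541}{99833} \approx -32368.0$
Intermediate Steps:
$A{\left(x \right)} = \frac{95}{3}$ ($A{\left(x \right)} = \left(- \frac{1}{6}\right) \left(-190\right) = \frac{95}{3}$)
$Y = 32368$ ($Y = 1156 \cdot 28 = 32368$)
$J = \frac{3}{99833}$ ($J = \frac{1}{33246 + \frac{95}{3}} = \frac{1}{\frac{99833}{3}} = \frac{3}{99833} \approx 3.005 \cdot 10^{-5}$)
$J - Y = \frac{3}{99833} - 32368 = - \frac{3231394541}{99833}$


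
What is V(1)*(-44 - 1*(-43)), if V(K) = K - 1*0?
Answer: -1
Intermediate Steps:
V(K) = K (V(K) = K + 0 = K)
V(1)*(-44 - 1*(-43)) = 1*(-44 - 1*(-43)) = 1*(-44 + 43) = 1*(-1) = -1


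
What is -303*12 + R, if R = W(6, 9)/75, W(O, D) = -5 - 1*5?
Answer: -54542/15 ≈ -3636.1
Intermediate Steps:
W(O, D) = -10 (W(O, D) = -5 - 5 = -10)
R = -2/15 (R = -10/75 = -10*1/75 = -2/15 ≈ -0.13333)
-303*12 + R = -303*12 - 2/15 = -101*36 - 2/15 = -3636 - 2/15 = -54542/15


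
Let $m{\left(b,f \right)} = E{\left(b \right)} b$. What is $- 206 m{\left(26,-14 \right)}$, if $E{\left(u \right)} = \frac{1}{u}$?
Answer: $-206$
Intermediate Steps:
$m{\left(b,f \right)} = 1$ ($m{\left(b,f \right)} = \frac{b}{b} = 1$)
$- 206 m{\left(26,-14 \right)} = \left(-206\right) 1 = -206$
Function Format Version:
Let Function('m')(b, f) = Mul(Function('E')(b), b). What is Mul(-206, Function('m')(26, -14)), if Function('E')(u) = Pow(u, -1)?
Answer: -206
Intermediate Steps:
Function('m')(b, f) = 1 (Function('m')(b, f) = Mul(Pow(b, -1), b) = 1)
Mul(-206, Function('m')(26, -14)) = Mul(-206, 1) = -206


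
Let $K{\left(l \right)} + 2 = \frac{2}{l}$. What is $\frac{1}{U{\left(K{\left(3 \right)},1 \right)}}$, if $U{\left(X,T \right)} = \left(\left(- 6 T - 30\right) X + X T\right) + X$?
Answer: $\frac{3}{136} \approx 0.022059$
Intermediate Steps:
$K{\left(l \right)} = -2 + \frac{2}{l}$
$U{\left(X,T \right)} = X + T X + X \left(-30 - 6 T\right)$ ($U{\left(X,T \right)} = \left(\left(-30 - 6 T\right) X + T X\right) + X = \left(X \left(-30 - 6 T\right) + T X\right) + X = \left(T X + X \left(-30 - 6 T\right)\right) + X = X + T X + X \left(-30 - 6 T\right)$)
$\frac{1}{U{\left(K{\left(3 \right)},1 \right)}} = \frac{1}{\left(-1\right) \left(-2 + \frac{2}{3}\right) \left(29 + 5 \cdot 1\right)} = \frac{1}{\left(-1\right) \left(-2 + 2 \cdot \frac{1}{3}\right) \left(29 + 5\right)} = \frac{1}{\left(-1\right) \left(-2 + \frac{2}{3}\right) 34} = \frac{1}{\left(-1\right) \left(- \frac{4}{3}\right) 34} = \frac{1}{\frac{136}{3}} = \frac{3}{136}$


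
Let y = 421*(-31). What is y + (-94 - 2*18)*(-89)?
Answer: -1481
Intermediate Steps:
y = -13051
y + (-94 - 2*18)*(-89) = -13051 + (-94 - 2*18)*(-89) = -13051 + (-94 - 36)*(-89) = -13051 - 130*(-89) = -13051 + 11570 = -1481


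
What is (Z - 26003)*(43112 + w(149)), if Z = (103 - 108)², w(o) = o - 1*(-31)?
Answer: -1124639576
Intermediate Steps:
w(o) = 31 + o (w(o) = o + 31 = 31 + o)
Z = 25 (Z = (-5)² = 25)
(Z - 26003)*(43112 + w(149)) = (25 - 26003)*(43112 + (31 + 149)) = -25978*(43112 + 180) = -25978*43292 = -1124639576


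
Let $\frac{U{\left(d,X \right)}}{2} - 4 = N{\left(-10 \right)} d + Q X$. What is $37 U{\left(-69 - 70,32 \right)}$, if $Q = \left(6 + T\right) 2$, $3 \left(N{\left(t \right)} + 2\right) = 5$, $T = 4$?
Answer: $\frac{153254}{3} \approx 51085.0$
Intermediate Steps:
$N{\left(t \right)} = - \frac{1}{3}$ ($N{\left(t \right)} = -2 + \frac{1}{3} \cdot 5 = -2 + \frac{5}{3} = - \frac{1}{3}$)
$Q = 20$ ($Q = \left(6 + 4\right) 2 = 10 \cdot 2 = 20$)
$U{\left(d,X \right)} = 8 + 40 X - \frac{2 d}{3}$ ($U{\left(d,X \right)} = 8 + 2 \left(- \frac{d}{3} + 20 X\right) = 8 + 2 \left(20 X - \frac{d}{3}\right) = 8 + \left(40 X - \frac{2 d}{3}\right) = 8 + 40 X - \frac{2 d}{3}$)
$37 U{\left(-69 - 70,32 \right)} = 37 \left(8 + 40 \cdot 32 - \frac{2 \left(-69 - 70\right)}{3}\right) = 37 \left(8 + 1280 - \frac{2 \left(-69 - 70\right)}{3}\right) = 37 \left(8 + 1280 - - \frac{278}{3}\right) = 37 \left(8 + 1280 + \frac{278}{3}\right) = 37 \cdot \frac{4142}{3} = \frac{153254}{3}$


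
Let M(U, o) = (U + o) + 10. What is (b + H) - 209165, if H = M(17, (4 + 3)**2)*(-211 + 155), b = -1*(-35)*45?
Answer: -211846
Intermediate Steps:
b = 1575 (b = 35*45 = 1575)
M(U, o) = 10 + U + o
H = -4256 (H = (10 + 17 + (4 + 3)**2)*(-211 + 155) = (10 + 17 + 7**2)*(-56) = (10 + 17 + 49)*(-56) = 76*(-56) = -4256)
(b + H) - 209165 = (1575 - 4256) - 209165 = -2681 - 209165 = -211846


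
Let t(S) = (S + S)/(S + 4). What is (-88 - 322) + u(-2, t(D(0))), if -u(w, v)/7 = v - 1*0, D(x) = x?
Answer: -410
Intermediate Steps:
t(S) = 2*S/(4 + S) (t(S) = (2*S)/(4 + S) = 2*S/(4 + S))
u(w, v) = -7*v (u(w, v) = -7*(v - 1*0) = -7*(v + 0) = -7*v)
(-88 - 322) + u(-2, t(D(0))) = (-88 - 322) - 14*0/(4 + 0) = -410 - 14*0/4 = -410 - 7*0 = -410 + 0 = -410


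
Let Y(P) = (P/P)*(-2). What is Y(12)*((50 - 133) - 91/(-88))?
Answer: 7213/44 ≈ 163.93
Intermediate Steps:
Y(P) = -2 (Y(P) = 1*(-2) = -2)
Y(12)*((50 - 133) - 91/(-88)) = -2*((50 - 133) - 91/(-88)) = -2*(-83 - 91*(-1/88)) = -2*(-83 + 91/88) = -2*(-7213/88) = 7213/44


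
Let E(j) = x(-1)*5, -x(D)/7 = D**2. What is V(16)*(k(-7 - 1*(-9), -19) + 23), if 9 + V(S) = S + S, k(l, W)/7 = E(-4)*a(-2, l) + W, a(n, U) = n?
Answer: 8740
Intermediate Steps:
x(D) = -7*D**2
E(j) = -35 (E(j) = -7*(-1)**2*5 = -7*1*5 = -7*5 = -35)
k(l, W) = 490 + 7*W (k(l, W) = 7*(-35*(-2) + W) = 7*(70 + W) = 490 + 7*W)
V(S) = -9 + 2*S (V(S) = -9 + (S + S) = -9 + 2*S)
V(16)*(k(-7 - 1*(-9), -19) + 23) = (-9 + 2*16)*((490 + 7*(-19)) + 23) = (-9 + 32)*((490 - 133) + 23) = 23*(357 + 23) = 23*380 = 8740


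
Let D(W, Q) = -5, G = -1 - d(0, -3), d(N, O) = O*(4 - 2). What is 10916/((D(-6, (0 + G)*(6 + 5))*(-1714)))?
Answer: 5458/4285 ≈ 1.2737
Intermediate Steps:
d(N, O) = 2*O (d(N, O) = O*2 = 2*O)
G = 5 (G = -1 - 2*(-3) = -1 - 1*(-6) = -1 + 6 = 5)
10916/((D(-6, (0 + G)*(6 + 5))*(-1714))) = 10916/((-5*(-1714))) = 10916/8570 = 10916*(1/8570) = 5458/4285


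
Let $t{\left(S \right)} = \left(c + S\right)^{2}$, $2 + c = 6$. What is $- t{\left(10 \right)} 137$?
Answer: $-26852$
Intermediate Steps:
$c = 4$ ($c = -2 + 6 = 4$)
$t{\left(S \right)} = \left(4 + S\right)^{2}$
$- t{\left(10 \right)} 137 = - \left(4 + 10\right)^{2} \cdot 137 = - 14^{2} \cdot 137 = - 196 \cdot 137 = \left(-1\right) 26852 = -26852$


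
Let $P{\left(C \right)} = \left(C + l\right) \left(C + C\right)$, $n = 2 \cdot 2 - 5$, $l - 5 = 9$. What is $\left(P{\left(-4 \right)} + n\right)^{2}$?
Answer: $6561$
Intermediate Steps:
$l = 14$ ($l = 5 + 9 = 14$)
$n = -1$ ($n = 4 - 5 = -1$)
$P{\left(C \right)} = 2 C \left(14 + C\right)$ ($P{\left(C \right)} = \left(C + 14\right) \left(C + C\right) = \left(14 + C\right) 2 C = 2 C \left(14 + C\right)$)
$\left(P{\left(-4 \right)} + n\right)^{2} = \left(2 \left(-4\right) \left(14 - 4\right) - 1\right)^{2} = \left(2 \left(-4\right) 10 - 1\right)^{2} = \left(-80 - 1\right)^{2} = \left(-81\right)^{2} = 6561$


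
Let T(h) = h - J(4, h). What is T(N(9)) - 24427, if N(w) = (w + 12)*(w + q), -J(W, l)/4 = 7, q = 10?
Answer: -24000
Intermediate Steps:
J(W, l) = -28 (J(W, l) = -4*7 = -28)
N(w) = (10 + w)*(12 + w) (N(w) = (w + 12)*(w + 10) = (12 + w)*(10 + w) = (10 + w)*(12 + w))
T(h) = 28 + h (T(h) = h - 1*(-28) = h + 28 = 28 + h)
T(N(9)) - 24427 = (28 + (120 + 9² + 22*9)) - 24427 = (28 + (120 + 81 + 198)) - 24427 = (28 + 399) - 24427 = 427 - 24427 = -24000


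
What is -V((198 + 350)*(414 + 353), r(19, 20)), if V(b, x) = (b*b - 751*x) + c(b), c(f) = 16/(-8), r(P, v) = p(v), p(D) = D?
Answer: -176665524834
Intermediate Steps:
r(P, v) = v
c(f) = -2 (c(f) = 16*(-⅛) = -2)
V(b, x) = -2 + b² - 751*x (V(b, x) = (b*b - 751*x) - 2 = (b² - 751*x) - 2 = -2 + b² - 751*x)
-V((198 + 350)*(414 + 353), r(19, 20)) = -(-2 + ((198 + 350)*(414 + 353))² - 751*20) = -(-2 + (548*767)² - 15020) = -(-2 + 420316² - 15020) = -(-2 + 176665539856 - 15020) = -1*176665524834 = -176665524834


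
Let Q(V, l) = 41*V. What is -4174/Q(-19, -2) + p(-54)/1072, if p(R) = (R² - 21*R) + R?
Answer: 1896853/208772 ≈ 9.0858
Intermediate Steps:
p(R) = R² - 20*R
-4174/Q(-19, -2) + p(-54)/1072 = -4174/(41*(-19)) - 54*(-20 - 54)/1072 = -4174/(-779) - 54*(-74)*(1/1072) = -4174*(-1/779) + 3996*(1/1072) = 4174/779 + 999/268 = 1896853/208772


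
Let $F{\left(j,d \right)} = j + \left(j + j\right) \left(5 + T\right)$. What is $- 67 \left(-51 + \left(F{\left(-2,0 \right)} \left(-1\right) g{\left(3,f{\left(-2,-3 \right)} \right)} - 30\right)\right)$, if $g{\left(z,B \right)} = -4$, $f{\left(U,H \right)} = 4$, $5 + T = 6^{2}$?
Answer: $44555$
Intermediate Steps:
$T = 31$ ($T = -5 + 6^{2} = -5 + 36 = 31$)
$F{\left(j,d \right)} = 73 j$ ($F{\left(j,d \right)} = j + \left(j + j\right) \left(5 + 31\right) = j + 2 j 36 = j + 72 j = 73 j$)
$- 67 \left(-51 + \left(F{\left(-2,0 \right)} \left(-1\right) g{\left(3,f{\left(-2,-3 \right)} \right)} - 30\right)\right) = - 67 \left(-51 + \left(73 \left(-2\right) \left(-1\right) \left(-4\right) - 30\right)\right) = - 67 \left(-51 + \left(\left(-146\right) \left(-1\right) \left(-4\right) - 30\right)\right) = - 67 \left(-51 + \left(146 \left(-4\right) - 30\right)\right) = - 67 \left(-51 - 614\right) = \left(-67\right) \left(-665\right) = 44555$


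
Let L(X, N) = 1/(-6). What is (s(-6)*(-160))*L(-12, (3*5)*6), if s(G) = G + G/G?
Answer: -400/3 ≈ -133.33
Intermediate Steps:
L(X, N) = -⅙
s(G) = 1 + G (s(G) = G + 1 = 1 + G)
(s(-6)*(-160))*L(-12, (3*5)*6) = ((1 - 6)*(-160))*(-⅙) = -5*(-160)*(-⅙) = 800*(-⅙) = -400/3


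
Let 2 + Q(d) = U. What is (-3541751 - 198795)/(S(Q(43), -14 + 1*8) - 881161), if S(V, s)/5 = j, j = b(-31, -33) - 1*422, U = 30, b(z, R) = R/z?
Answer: 57978463/13690618 ≈ 4.2349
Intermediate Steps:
Q(d) = 28 (Q(d) = -2 + 30 = 28)
j = -13049/31 (j = -33/(-31) - 1*422 = -33*(-1/31) - 422 = 33/31 - 422 = -13049/31 ≈ -420.94)
S(V, s) = -65245/31 (S(V, s) = 5*(-13049/31) = -65245/31)
(-3541751 - 198795)/(S(Q(43), -14 + 1*8) - 881161) = (-3541751 - 198795)/(-65245/31 - 881161) = -3740546/(-27381236/31) = -3740546*(-31/27381236) = 57978463/13690618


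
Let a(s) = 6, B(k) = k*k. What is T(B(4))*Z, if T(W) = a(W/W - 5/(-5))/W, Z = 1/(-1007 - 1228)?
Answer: -1/5960 ≈ -0.00016779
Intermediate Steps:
B(k) = k²
Z = -1/2235 (Z = 1/(-2235) = -1/2235 ≈ -0.00044743)
T(W) = 6/W
T(B(4))*Z = (6/(4²))*(-1/2235) = (6/16)*(-1/2235) = (6*(1/16))*(-1/2235) = (3/8)*(-1/2235) = -1/5960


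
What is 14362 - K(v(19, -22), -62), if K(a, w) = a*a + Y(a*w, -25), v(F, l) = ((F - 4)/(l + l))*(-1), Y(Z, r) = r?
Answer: 27853007/1936 ≈ 14387.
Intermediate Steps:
v(F, l) = -(-4 + F)/(2*l) (v(F, l) = ((-4 + F)/((2*l)))*(-1) = ((-4 + F)*(1/(2*l)))*(-1) = ((-4 + F)/(2*l))*(-1) = -(-4 + F)/(2*l))
K(a, w) = -25 + a² (K(a, w) = a*a - 25 = a² - 25 = -25 + a²)
14362 - K(v(19, -22), -62) = 14362 - (-25 + ((½)*(4 - 1*19)/(-22))²) = 14362 - (-25 + ((½)*(-1/22)*(4 - 19))²) = 14362 - (-25 + ((½)*(-1/22)*(-15))²) = 14362 - (-25 + (15/44)²) = 14362 - (-25 + 225/1936) = 14362 - 1*(-48175/1936) = 14362 + 48175/1936 = 27853007/1936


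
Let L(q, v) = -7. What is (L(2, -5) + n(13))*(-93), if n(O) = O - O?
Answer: 651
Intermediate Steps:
n(O) = 0
(L(2, -5) + n(13))*(-93) = (-7 + 0)*(-93) = -7*(-93) = 651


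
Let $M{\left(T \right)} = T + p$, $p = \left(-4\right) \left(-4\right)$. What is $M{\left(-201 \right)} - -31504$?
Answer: $31319$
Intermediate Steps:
$p = 16$
$M{\left(T \right)} = 16 + T$ ($M{\left(T \right)} = T + 16 = 16 + T$)
$M{\left(-201 \right)} - -31504 = \left(16 - 201\right) - -31504 = -185 + 31504 = 31319$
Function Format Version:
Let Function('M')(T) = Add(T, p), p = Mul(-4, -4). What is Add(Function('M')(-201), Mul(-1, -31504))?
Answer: 31319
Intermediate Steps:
p = 16
Function('M')(T) = Add(16, T) (Function('M')(T) = Add(T, 16) = Add(16, T))
Add(Function('M')(-201), Mul(-1, -31504)) = Add(Add(16, -201), Mul(-1, -31504)) = Add(-185, 31504) = 31319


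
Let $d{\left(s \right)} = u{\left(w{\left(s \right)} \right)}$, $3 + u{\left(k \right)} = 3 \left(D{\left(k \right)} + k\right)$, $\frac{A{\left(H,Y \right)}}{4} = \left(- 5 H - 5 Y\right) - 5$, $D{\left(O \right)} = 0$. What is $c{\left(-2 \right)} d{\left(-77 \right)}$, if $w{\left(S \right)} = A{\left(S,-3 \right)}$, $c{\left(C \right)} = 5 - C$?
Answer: $33159$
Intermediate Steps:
$A{\left(H,Y \right)} = -20 - 20 H - 20 Y$ ($A{\left(H,Y \right)} = 4 \left(\left(- 5 H - 5 Y\right) - 5\right) = 4 \left(-5 - 5 H - 5 Y\right) = -20 - 20 H - 20 Y$)
$w{\left(S \right)} = 40 - 20 S$ ($w{\left(S \right)} = -20 - 20 S - -60 = -20 - 20 S + 60 = 40 - 20 S$)
$u{\left(k \right)} = -3 + 3 k$ ($u{\left(k \right)} = -3 + 3 \left(0 + k\right) = -3 + 3 k$)
$d{\left(s \right)} = 117 - 60 s$ ($d{\left(s \right)} = -3 + 3 \left(40 - 20 s\right) = -3 - \left(-120 + 60 s\right) = 117 - 60 s$)
$c{\left(-2 \right)} d{\left(-77 \right)} = \left(5 - -2\right) \left(117 - -4620\right) = \left(5 + 2\right) \left(117 + 4620\right) = 7 \cdot 4737 = 33159$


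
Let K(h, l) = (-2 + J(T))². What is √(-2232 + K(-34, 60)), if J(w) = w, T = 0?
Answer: 2*I*√557 ≈ 47.202*I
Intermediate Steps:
K(h, l) = 4 (K(h, l) = (-2 + 0)² = (-2)² = 4)
√(-2232 + K(-34, 60)) = √(-2232 + 4) = √(-2228) = 2*I*√557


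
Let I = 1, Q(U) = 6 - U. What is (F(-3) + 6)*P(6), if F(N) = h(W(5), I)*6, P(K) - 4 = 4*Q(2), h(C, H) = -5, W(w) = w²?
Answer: -480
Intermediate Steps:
P(K) = 20 (P(K) = 4 + 4*(6 - 1*2) = 4 + 4*(6 - 2) = 4 + 4*4 = 4 + 16 = 20)
F(N) = -30 (F(N) = -5*6 = -30)
(F(-3) + 6)*P(6) = (-30 + 6)*20 = -24*20 = -480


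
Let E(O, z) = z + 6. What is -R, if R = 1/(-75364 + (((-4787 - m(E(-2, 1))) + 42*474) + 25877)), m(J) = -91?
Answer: 1/34275 ≈ 2.9176e-5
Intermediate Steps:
E(O, z) = 6 + z
R = -1/34275 (R = 1/(-75364 + (((-4787 - 1*(-91)) + 42*474) + 25877)) = 1/(-75364 + (((-4787 + 91) + 19908) + 25877)) = 1/(-75364 + ((-4696 + 19908) + 25877)) = 1/(-75364 + (15212 + 25877)) = 1/(-75364 + 41089) = 1/(-34275) = -1/34275 ≈ -2.9176e-5)
-R = -1*(-1/34275) = 1/34275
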